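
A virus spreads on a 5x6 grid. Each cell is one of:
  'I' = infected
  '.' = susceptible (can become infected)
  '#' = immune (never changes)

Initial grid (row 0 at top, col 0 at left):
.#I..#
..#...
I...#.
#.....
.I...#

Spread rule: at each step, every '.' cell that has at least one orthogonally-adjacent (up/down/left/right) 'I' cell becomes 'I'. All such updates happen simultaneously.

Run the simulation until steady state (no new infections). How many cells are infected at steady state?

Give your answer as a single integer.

Step 0 (initial): 3 infected
Step 1: +6 new -> 9 infected
Step 2: +7 new -> 16 infected
Step 3: +4 new -> 20 infected
Step 4: +2 new -> 22 infected
Step 5: +2 new -> 24 infected
Step 6: +0 new -> 24 infected

Answer: 24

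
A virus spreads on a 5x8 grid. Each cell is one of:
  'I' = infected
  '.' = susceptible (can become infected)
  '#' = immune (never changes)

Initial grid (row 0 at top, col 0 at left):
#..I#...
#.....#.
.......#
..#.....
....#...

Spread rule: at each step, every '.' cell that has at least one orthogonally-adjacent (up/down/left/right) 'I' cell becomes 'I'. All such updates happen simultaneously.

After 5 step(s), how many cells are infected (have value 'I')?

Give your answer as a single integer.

Answer: 23

Derivation:
Step 0 (initial): 1 infected
Step 1: +2 new -> 3 infected
Step 2: +4 new -> 7 infected
Step 3: +5 new -> 12 infected
Step 4: +5 new -> 17 infected
Step 5: +6 new -> 23 infected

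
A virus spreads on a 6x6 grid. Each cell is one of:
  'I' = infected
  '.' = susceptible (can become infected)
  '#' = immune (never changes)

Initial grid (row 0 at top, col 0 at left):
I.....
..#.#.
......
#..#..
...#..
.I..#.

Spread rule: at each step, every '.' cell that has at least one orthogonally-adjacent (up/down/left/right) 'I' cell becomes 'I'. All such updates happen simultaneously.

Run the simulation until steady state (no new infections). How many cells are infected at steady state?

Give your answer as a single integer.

Answer: 30

Derivation:
Step 0 (initial): 2 infected
Step 1: +5 new -> 7 infected
Step 2: +7 new -> 14 infected
Step 3: +3 new -> 17 infected
Step 4: +3 new -> 20 infected
Step 5: +2 new -> 22 infected
Step 6: +2 new -> 24 infected
Step 7: +2 new -> 26 infected
Step 8: +2 new -> 28 infected
Step 9: +1 new -> 29 infected
Step 10: +1 new -> 30 infected
Step 11: +0 new -> 30 infected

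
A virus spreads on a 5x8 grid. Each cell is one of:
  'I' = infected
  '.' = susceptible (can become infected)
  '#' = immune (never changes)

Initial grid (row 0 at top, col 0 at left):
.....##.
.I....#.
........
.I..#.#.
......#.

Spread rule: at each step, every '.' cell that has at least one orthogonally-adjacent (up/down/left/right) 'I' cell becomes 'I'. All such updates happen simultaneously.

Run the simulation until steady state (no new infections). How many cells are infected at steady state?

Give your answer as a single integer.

Answer: 34

Derivation:
Step 0 (initial): 2 infected
Step 1: +7 new -> 9 infected
Step 2: +8 new -> 17 infected
Step 3: +4 new -> 21 infected
Step 4: +4 new -> 25 infected
Step 5: +2 new -> 27 infected
Step 6: +2 new -> 29 infected
Step 7: +1 new -> 30 infected
Step 8: +2 new -> 32 infected
Step 9: +2 new -> 34 infected
Step 10: +0 new -> 34 infected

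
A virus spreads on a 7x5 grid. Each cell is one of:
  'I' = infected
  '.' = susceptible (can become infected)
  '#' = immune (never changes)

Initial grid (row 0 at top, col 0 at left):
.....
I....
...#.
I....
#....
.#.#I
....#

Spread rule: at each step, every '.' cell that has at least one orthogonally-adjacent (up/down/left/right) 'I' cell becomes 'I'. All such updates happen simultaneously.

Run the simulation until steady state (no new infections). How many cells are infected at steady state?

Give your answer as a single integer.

Step 0 (initial): 3 infected
Step 1: +5 new -> 8 infected
Step 2: +7 new -> 15 infected
Step 3: +6 new -> 21 infected
Step 4: +3 new -> 24 infected
Step 5: +2 new -> 26 infected
Step 6: +2 new -> 28 infected
Step 7: +1 new -> 29 infected
Step 8: +1 new -> 30 infected
Step 9: +0 new -> 30 infected

Answer: 30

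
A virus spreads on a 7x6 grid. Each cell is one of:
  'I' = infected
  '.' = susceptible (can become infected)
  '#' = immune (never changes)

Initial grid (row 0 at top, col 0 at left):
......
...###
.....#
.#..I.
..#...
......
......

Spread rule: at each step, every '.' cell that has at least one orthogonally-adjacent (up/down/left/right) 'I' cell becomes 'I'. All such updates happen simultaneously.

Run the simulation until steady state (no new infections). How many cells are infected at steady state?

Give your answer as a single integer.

Step 0 (initial): 1 infected
Step 1: +4 new -> 5 infected
Step 2: +5 new -> 10 infected
Step 3: +4 new -> 14 infected
Step 4: +5 new -> 19 infected
Step 5: +5 new -> 24 infected
Step 6: +7 new -> 31 infected
Step 7: +4 new -> 35 infected
Step 8: +1 new -> 36 infected
Step 9: +0 new -> 36 infected

Answer: 36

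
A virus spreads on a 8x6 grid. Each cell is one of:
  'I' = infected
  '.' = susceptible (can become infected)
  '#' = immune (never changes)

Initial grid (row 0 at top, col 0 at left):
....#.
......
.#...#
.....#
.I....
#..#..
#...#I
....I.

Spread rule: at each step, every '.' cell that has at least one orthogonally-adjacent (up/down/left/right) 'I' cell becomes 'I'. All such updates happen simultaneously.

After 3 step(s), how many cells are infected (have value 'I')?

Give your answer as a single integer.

Answer: 25

Derivation:
Step 0 (initial): 3 infected
Step 1: +7 new -> 10 infected
Step 2: +9 new -> 19 infected
Step 3: +6 new -> 25 infected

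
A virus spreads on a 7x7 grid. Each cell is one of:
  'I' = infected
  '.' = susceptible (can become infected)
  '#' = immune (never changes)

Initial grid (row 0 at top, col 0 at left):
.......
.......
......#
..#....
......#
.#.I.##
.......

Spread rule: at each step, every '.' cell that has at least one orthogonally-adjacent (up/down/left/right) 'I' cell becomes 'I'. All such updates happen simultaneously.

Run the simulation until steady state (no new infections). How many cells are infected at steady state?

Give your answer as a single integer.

Step 0 (initial): 1 infected
Step 1: +4 new -> 5 infected
Step 2: +5 new -> 10 infected
Step 3: +6 new -> 16 infected
Step 4: +8 new -> 24 infected
Step 5: +8 new -> 32 infected
Step 6: +5 new -> 37 infected
Step 7: +4 new -> 41 infected
Step 8: +2 new -> 43 infected
Step 9: +0 new -> 43 infected

Answer: 43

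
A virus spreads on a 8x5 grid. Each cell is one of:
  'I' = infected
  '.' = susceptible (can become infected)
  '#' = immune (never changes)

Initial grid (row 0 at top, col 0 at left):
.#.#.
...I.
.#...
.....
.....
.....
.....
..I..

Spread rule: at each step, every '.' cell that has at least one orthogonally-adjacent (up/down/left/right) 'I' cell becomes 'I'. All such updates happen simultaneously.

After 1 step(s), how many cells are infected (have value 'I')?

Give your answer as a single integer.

Step 0 (initial): 2 infected
Step 1: +6 new -> 8 infected

Answer: 8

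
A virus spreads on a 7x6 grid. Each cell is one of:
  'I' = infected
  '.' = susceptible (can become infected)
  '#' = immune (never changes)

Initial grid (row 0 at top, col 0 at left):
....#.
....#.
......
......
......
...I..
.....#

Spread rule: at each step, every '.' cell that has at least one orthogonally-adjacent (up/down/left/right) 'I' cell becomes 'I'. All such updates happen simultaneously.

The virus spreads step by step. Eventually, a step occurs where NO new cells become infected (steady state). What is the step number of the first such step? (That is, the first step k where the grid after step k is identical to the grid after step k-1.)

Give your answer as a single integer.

Step 0 (initial): 1 infected
Step 1: +4 new -> 5 infected
Step 2: +7 new -> 12 infected
Step 3: +7 new -> 19 infected
Step 4: +7 new -> 26 infected
Step 5: +5 new -> 31 infected
Step 6: +4 new -> 35 infected
Step 7: +3 new -> 38 infected
Step 8: +1 new -> 39 infected
Step 9: +0 new -> 39 infected

Answer: 9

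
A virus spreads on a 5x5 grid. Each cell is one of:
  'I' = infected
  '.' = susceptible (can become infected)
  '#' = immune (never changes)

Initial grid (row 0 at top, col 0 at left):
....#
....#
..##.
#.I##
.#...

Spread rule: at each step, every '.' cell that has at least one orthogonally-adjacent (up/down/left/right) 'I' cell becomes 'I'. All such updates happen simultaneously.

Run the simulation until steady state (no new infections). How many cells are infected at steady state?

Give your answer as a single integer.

Answer: 15

Derivation:
Step 0 (initial): 1 infected
Step 1: +2 new -> 3 infected
Step 2: +2 new -> 5 infected
Step 3: +3 new -> 8 infected
Step 4: +3 new -> 11 infected
Step 5: +3 new -> 14 infected
Step 6: +1 new -> 15 infected
Step 7: +0 new -> 15 infected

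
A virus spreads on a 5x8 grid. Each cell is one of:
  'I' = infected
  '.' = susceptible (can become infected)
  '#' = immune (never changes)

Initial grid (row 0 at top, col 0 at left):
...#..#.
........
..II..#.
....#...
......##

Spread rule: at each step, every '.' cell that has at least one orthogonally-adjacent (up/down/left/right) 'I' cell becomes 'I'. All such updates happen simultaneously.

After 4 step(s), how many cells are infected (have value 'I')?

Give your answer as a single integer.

Step 0 (initial): 2 infected
Step 1: +6 new -> 8 infected
Step 2: +8 new -> 16 infected
Step 3: +8 new -> 24 infected
Step 4: +6 new -> 30 infected

Answer: 30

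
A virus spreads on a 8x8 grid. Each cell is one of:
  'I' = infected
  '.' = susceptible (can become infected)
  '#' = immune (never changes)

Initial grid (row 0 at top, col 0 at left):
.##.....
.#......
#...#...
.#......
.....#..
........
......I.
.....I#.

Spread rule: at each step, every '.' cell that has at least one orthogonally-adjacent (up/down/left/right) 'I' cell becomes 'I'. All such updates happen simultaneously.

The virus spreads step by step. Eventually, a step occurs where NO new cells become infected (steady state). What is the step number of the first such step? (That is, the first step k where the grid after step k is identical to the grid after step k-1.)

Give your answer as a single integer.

Step 0 (initial): 2 infected
Step 1: +4 new -> 6 infected
Step 2: +6 new -> 12 infected
Step 3: +5 new -> 17 infected
Step 4: +7 new -> 24 infected
Step 5: +8 new -> 32 infected
Step 6: +7 new -> 39 infected
Step 7: +7 new -> 46 infected
Step 8: +4 new -> 50 infected
Step 9: +4 new -> 54 infected
Step 10: +0 new -> 54 infected

Answer: 10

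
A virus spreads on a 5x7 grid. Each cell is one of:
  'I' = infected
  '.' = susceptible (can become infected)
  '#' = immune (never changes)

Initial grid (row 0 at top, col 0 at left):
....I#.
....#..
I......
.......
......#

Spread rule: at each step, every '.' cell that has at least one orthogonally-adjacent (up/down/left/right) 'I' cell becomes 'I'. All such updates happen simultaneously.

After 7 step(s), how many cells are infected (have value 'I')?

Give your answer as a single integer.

Answer: 31

Derivation:
Step 0 (initial): 2 infected
Step 1: +4 new -> 6 infected
Step 2: +7 new -> 13 infected
Step 3: +5 new -> 18 infected
Step 4: +3 new -> 21 infected
Step 5: +3 new -> 24 infected
Step 6: +4 new -> 28 infected
Step 7: +3 new -> 31 infected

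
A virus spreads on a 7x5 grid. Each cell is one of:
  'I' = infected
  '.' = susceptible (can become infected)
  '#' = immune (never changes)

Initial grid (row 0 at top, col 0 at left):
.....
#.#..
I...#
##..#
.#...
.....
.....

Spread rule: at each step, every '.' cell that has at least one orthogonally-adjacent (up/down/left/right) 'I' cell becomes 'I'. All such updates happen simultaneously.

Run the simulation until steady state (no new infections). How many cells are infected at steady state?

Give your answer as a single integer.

Step 0 (initial): 1 infected
Step 1: +1 new -> 2 infected
Step 2: +2 new -> 4 infected
Step 3: +3 new -> 7 infected
Step 4: +5 new -> 12 infected
Step 5: +4 new -> 16 infected
Step 6: +5 new -> 21 infected
Step 7: +4 new -> 25 infected
Step 8: +3 new -> 28 infected
Step 9: +0 new -> 28 infected

Answer: 28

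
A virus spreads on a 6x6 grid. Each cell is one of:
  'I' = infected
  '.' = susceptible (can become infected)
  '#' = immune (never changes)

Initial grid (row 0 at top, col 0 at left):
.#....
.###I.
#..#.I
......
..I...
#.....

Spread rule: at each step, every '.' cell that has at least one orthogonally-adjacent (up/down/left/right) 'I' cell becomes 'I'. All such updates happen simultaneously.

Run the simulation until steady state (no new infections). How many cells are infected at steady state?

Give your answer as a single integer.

Step 0 (initial): 3 infected
Step 1: +8 new -> 11 infected
Step 2: +11 new -> 22 infected
Step 3: +5 new -> 27 infected
Step 4: +0 new -> 27 infected

Answer: 27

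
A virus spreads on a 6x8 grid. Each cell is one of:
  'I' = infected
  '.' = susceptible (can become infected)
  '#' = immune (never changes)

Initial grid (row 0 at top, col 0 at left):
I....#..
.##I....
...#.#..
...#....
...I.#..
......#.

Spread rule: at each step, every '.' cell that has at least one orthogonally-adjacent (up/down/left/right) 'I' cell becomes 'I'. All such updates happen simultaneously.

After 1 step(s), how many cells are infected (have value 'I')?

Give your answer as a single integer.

Answer: 10

Derivation:
Step 0 (initial): 3 infected
Step 1: +7 new -> 10 infected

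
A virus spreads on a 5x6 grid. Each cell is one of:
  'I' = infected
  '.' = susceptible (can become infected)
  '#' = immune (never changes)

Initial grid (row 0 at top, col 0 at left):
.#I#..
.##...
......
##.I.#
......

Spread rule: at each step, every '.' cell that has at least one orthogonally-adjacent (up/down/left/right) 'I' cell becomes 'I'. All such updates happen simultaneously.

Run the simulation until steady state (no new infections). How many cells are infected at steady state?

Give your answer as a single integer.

Answer: 23

Derivation:
Step 0 (initial): 2 infected
Step 1: +4 new -> 6 infected
Step 2: +5 new -> 11 infected
Step 3: +5 new -> 16 infected
Step 4: +4 new -> 20 infected
Step 5: +2 new -> 22 infected
Step 6: +1 new -> 23 infected
Step 7: +0 new -> 23 infected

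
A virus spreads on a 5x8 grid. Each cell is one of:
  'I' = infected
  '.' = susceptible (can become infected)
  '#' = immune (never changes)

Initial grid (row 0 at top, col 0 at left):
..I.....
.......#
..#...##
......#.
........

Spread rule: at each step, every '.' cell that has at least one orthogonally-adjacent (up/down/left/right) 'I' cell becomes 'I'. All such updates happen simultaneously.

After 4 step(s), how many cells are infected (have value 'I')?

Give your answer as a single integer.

Step 0 (initial): 1 infected
Step 1: +3 new -> 4 infected
Step 2: +4 new -> 8 infected
Step 3: +5 new -> 13 infected
Step 4: +6 new -> 19 infected

Answer: 19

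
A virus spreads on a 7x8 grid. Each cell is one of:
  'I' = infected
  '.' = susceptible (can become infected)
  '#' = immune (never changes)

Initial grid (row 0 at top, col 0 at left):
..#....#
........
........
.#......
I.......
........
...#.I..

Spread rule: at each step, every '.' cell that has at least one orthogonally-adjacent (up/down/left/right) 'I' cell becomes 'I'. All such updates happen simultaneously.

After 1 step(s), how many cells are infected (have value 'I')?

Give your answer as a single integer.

Answer: 8

Derivation:
Step 0 (initial): 2 infected
Step 1: +6 new -> 8 infected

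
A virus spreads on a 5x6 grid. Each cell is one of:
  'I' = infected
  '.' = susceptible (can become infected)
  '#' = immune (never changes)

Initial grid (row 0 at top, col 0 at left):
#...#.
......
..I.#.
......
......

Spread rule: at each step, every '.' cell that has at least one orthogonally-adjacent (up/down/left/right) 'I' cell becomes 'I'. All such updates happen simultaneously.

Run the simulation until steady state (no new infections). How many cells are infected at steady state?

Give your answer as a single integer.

Answer: 27

Derivation:
Step 0 (initial): 1 infected
Step 1: +4 new -> 5 infected
Step 2: +7 new -> 12 infected
Step 3: +8 new -> 20 infected
Step 4: +4 new -> 24 infected
Step 5: +3 new -> 27 infected
Step 6: +0 new -> 27 infected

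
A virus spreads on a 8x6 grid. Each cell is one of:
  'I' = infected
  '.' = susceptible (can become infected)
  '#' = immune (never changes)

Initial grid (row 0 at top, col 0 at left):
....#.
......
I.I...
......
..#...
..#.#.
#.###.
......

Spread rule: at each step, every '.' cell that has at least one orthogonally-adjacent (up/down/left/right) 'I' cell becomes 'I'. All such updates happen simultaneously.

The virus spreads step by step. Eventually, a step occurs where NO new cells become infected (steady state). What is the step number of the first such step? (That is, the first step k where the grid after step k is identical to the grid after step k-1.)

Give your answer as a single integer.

Step 0 (initial): 2 infected
Step 1: +6 new -> 8 infected
Step 2: +8 new -> 16 infected
Step 3: +8 new -> 24 infected
Step 4: +5 new -> 29 infected
Step 5: +3 new -> 32 infected
Step 6: +2 new -> 34 infected
Step 7: +3 new -> 37 infected
Step 8: +2 new -> 39 infected
Step 9: +1 new -> 40 infected
Step 10: +0 new -> 40 infected

Answer: 10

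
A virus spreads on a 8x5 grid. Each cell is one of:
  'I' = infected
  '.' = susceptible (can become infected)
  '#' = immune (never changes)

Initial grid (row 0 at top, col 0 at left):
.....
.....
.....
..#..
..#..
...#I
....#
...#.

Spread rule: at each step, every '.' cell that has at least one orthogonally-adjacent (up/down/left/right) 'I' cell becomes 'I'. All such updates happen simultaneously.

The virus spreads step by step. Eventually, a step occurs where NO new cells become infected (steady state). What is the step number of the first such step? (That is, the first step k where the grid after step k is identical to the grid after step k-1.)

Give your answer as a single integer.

Answer: 13

Derivation:
Step 0 (initial): 1 infected
Step 1: +1 new -> 2 infected
Step 2: +2 new -> 4 infected
Step 3: +2 new -> 6 infected
Step 4: +2 new -> 8 infected
Step 5: +3 new -> 11 infected
Step 6: +3 new -> 14 infected
Step 7: +4 new -> 18 infected
Step 8: +4 new -> 22 infected
Step 9: +3 new -> 25 infected
Step 10: +3 new -> 28 infected
Step 11: +3 new -> 31 infected
Step 12: +3 new -> 34 infected
Step 13: +0 new -> 34 infected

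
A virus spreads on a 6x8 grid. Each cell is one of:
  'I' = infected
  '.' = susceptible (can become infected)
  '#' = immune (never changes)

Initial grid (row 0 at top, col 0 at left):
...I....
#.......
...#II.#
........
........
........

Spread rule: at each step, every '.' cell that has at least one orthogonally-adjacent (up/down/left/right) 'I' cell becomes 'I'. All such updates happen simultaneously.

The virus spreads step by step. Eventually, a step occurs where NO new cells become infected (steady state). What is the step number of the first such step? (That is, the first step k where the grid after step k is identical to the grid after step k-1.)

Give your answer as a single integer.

Step 0 (initial): 3 infected
Step 1: +8 new -> 11 infected
Step 2: +8 new -> 19 infected
Step 3: +11 new -> 30 infected
Step 4: +7 new -> 37 infected
Step 5: +5 new -> 42 infected
Step 6: +2 new -> 44 infected
Step 7: +1 new -> 45 infected
Step 8: +0 new -> 45 infected

Answer: 8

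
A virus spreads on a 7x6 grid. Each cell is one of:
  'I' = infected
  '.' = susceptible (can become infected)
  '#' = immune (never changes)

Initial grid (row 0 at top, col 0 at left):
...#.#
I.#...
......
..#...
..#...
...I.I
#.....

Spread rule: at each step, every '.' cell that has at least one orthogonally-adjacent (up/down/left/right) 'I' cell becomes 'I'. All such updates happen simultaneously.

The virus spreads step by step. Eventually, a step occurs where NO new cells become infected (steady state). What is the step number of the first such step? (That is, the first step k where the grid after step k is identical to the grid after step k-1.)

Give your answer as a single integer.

Step 0 (initial): 3 infected
Step 1: +9 new -> 12 infected
Step 2: +9 new -> 21 infected
Step 3: +10 new -> 31 infected
Step 4: +3 new -> 34 infected
Step 5: +1 new -> 35 infected
Step 6: +1 new -> 36 infected
Step 7: +0 new -> 36 infected

Answer: 7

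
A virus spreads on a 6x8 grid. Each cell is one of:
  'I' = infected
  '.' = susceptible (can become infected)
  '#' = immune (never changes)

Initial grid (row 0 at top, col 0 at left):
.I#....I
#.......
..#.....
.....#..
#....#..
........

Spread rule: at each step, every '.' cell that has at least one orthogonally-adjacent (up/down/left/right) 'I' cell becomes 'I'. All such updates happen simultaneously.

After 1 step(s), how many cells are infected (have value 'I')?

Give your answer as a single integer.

Step 0 (initial): 2 infected
Step 1: +4 new -> 6 infected

Answer: 6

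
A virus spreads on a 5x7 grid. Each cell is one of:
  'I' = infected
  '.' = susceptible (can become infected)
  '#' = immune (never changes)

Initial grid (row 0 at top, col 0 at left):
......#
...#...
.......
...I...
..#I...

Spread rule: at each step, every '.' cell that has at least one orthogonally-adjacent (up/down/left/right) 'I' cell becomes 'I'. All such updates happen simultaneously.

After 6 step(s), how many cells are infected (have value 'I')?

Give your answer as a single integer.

Answer: 32

Derivation:
Step 0 (initial): 2 infected
Step 1: +4 new -> 6 infected
Step 2: +5 new -> 11 infected
Step 3: +8 new -> 19 infected
Step 4: +7 new -> 26 infected
Step 5: +5 new -> 31 infected
Step 6: +1 new -> 32 infected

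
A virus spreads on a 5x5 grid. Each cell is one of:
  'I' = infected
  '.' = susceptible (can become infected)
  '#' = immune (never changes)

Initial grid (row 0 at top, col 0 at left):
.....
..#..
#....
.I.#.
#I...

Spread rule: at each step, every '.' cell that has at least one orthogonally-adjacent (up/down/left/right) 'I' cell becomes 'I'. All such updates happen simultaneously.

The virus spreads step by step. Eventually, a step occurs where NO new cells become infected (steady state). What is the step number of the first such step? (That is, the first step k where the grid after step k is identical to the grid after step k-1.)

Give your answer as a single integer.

Answer: 7

Derivation:
Step 0 (initial): 2 infected
Step 1: +4 new -> 6 infected
Step 2: +3 new -> 9 infected
Step 3: +4 new -> 13 infected
Step 4: +5 new -> 18 infected
Step 5: +2 new -> 20 infected
Step 6: +1 new -> 21 infected
Step 7: +0 new -> 21 infected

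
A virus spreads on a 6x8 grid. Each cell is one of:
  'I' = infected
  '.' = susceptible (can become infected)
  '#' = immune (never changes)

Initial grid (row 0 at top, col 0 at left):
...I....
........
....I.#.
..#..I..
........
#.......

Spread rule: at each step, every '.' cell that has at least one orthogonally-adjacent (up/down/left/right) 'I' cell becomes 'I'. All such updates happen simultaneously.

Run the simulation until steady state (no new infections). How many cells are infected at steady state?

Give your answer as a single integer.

Step 0 (initial): 3 infected
Step 1: +9 new -> 12 infected
Step 2: +10 new -> 22 infected
Step 3: +10 new -> 32 infected
Step 4: +8 new -> 40 infected
Step 5: +3 new -> 43 infected
Step 6: +2 new -> 45 infected
Step 7: +0 new -> 45 infected

Answer: 45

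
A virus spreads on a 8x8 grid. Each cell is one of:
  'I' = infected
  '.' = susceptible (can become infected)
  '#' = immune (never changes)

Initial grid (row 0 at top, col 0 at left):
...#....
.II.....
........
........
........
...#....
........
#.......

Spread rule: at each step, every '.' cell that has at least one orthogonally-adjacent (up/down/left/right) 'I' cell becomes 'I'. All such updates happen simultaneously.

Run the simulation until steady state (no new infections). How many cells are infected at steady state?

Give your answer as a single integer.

Step 0 (initial): 2 infected
Step 1: +6 new -> 8 infected
Step 2: +6 new -> 14 infected
Step 3: +7 new -> 21 infected
Step 4: +8 new -> 29 infected
Step 5: +8 new -> 37 infected
Step 6: +9 new -> 46 infected
Step 7: +5 new -> 51 infected
Step 8: +4 new -> 55 infected
Step 9: +3 new -> 58 infected
Step 10: +2 new -> 60 infected
Step 11: +1 new -> 61 infected
Step 12: +0 new -> 61 infected

Answer: 61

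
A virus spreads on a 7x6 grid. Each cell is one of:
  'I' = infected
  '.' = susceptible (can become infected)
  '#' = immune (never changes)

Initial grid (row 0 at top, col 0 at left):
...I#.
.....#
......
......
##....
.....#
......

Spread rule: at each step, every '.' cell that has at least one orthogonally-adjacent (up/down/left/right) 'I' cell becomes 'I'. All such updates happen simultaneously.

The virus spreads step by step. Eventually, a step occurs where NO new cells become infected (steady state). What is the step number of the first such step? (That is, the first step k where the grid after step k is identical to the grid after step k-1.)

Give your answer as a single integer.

Answer: 10

Derivation:
Step 0 (initial): 1 infected
Step 1: +2 new -> 3 infected
Step 2: +4 new -> 7 infected
Step 3: +5 new -> 12 infected
Step 4: +6 new -> 18 infected
Step 5: +6 new -> 24 infected
Step 6: +5 new -> 29 infected
Step 7: +3 new -> 32 infected
Step 8: +3 new -> 35 infected
Step 9: +1 new -> 36 infected
Step 10: +0 new -> 36 infected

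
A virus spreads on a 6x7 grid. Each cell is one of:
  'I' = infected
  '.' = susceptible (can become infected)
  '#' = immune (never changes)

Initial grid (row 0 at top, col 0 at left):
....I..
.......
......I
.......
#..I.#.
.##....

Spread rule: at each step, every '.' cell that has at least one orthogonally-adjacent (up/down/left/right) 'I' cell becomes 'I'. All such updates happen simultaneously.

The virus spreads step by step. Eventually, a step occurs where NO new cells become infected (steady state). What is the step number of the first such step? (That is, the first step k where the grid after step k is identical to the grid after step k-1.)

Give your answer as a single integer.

Step 0 (initial): 3 infected
Step 1: +10 new -> 13 infected
Step 2: +12 new -> 25 infected
Step 3: +6 new -> 31 infected
Step 4: +4 new -> 35 infected
Step 5: +2 new -> 37 infected
Step 6: +0 new -> 37 infected

Answer: 6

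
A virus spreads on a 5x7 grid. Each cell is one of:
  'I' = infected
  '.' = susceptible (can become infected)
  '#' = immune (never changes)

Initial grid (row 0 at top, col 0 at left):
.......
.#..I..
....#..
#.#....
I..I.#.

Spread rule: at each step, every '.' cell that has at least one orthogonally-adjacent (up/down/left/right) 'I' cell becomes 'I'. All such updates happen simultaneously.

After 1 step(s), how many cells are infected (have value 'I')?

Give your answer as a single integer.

Step 0 (initial): 3 infected
Step 1: +7 new -> 10 infected

Answer: 10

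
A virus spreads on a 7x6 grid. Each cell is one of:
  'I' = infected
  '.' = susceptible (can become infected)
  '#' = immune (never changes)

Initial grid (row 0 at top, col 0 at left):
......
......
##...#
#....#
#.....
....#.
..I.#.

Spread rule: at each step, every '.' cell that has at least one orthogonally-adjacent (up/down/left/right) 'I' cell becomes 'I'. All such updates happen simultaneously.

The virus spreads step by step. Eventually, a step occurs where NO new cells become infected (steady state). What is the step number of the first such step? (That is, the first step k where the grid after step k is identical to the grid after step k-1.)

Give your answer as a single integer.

Step 0 (initial): 1 infected
Step 1: +3 new -> 4 infected
Step 2: +4 new -> 8 infected
Step 3: +4 new -> 12 infected
Step 4: +4 new -> 16 infected
Step 5: +4 new -> 20 infected
Step 6: +5 new -> 25 infected
Step 7: +5 new -> 30 infected
Step 8: +3 new -> 33 infected
Step 9: +1 new -> 34 infected
Step 10: +0 new -> 34 infected

Answer: 10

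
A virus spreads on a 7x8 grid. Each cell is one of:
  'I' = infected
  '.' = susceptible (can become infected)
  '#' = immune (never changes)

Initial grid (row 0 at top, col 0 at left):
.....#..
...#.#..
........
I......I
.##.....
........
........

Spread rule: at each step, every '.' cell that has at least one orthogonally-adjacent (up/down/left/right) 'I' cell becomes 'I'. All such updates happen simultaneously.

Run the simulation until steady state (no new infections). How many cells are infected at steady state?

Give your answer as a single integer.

Answer: 51

Derivation:
Step 0 (initial): 2 infected
Step 1: +6 new -> 8 infected
Step 2: +9 new -> 17 infected
Step 3: +13 new -> 30 infected
Step 4: +11 new -> 41 infected
Step 5: +6 new -> 47 infected
Step 6: +4 new -> 51 infected
Step 7: +0 new -> 51 infected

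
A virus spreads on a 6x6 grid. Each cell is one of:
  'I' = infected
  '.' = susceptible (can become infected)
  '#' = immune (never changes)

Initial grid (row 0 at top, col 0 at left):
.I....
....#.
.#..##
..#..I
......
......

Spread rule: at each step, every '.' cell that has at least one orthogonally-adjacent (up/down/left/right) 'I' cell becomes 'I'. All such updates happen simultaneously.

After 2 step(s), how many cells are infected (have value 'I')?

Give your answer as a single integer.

Answer: 13

Derivation:
Step 0 (initial): 2 infected
Step 1: +5 new -> 7 infected
Step 2: +6 new -> 13 infected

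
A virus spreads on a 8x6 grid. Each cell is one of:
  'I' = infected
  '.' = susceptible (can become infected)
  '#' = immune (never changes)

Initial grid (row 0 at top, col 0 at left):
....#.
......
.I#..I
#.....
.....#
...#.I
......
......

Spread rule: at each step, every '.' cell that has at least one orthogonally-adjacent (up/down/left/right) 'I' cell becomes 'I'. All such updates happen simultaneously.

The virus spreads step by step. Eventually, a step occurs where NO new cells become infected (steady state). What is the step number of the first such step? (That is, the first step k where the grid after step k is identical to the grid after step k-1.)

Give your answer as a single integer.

Step 0 (initial): 3 infected
Step 1: +8 new -> 11 infected
Step 2: +12 new -> 23 infected
Step 3: +10 new -> 33 infected
Step 4: +6 new -> 39 infected
Step 5: +3 new -> 42 infected
Step 6: +1 new -> 43 infected
Step 7: +0 new -> 43 infected

Answer: 7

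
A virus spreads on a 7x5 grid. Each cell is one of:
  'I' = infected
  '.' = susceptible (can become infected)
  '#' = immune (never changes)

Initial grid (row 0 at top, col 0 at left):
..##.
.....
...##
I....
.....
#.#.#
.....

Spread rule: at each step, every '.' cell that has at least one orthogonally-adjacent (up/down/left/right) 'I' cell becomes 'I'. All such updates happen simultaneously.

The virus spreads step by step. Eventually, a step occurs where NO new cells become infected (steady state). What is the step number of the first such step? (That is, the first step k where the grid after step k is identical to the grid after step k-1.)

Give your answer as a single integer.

Step 0 (initial): 1 infected
Step 1: +3 new -> 4 infected
Step 2: +4 new -> 8 infected
Step 3: +6 new -> 14 infected
Step 4: +5 new -> 19 infected
Step 5: +5 new -> 24 infected
Step 6: +2 new -> 26 infected
Step 7: +2 new -> 28 infected
Step 8: +0 new -> 28 infected

Answer: 8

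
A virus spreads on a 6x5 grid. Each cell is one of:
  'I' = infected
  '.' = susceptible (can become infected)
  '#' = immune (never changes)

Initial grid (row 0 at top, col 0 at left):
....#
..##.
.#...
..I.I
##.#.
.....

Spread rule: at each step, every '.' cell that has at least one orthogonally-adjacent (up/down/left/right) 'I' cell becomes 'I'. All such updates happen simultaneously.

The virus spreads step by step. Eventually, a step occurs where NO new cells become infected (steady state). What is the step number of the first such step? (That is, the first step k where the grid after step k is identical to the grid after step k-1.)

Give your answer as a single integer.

Answer: 9

Derivation:
Step 0 (initial): 2 infected
Step 1: +6 new -> 8 infected
Step 2: +5 new -> 13 infected
Step 3: +3 new -> 16 infected
Step 4: +2 new -> 18 infected
Step 5: +2 new -> 20 infected
Step 6: +1 new -> 21 infected
Step 7: +1 new -> 22 infected
Step 8: +1 new -> 23 infected
Step 9: +0 new -> 23 infected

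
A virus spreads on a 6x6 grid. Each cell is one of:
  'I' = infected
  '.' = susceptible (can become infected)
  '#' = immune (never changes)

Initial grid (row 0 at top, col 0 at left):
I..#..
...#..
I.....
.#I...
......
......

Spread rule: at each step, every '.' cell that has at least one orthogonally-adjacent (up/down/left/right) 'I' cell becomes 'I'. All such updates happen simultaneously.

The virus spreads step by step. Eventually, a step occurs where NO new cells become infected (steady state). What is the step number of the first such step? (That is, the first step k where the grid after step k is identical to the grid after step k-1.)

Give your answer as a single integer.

Step 0 (initial): 3 infected
Step 1: +7 new -> 10 infected
Step 2: +9 new -> 19 infected
Step 3: +6 new -> 25 infected
Step 4: +4 new -> 29 infected
Step 5: +3 new -> 32 infected
Step 6: +1 new -> 33 infected
Step 7: +0 new -> 33 infected

Answer: 7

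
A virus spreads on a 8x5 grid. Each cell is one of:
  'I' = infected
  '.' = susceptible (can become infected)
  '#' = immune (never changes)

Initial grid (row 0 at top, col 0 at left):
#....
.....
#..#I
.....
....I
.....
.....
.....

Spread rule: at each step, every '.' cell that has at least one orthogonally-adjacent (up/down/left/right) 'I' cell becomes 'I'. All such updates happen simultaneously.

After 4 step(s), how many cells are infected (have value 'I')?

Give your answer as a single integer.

Step 0 (initial): 2 infected
Step 1: +4 new -> 6 infected
Step 2: +6 new -> 12 infected
Step 3: +7 new -> 19 infected
Step 4: +8 new -> 27 infected

Answer: 27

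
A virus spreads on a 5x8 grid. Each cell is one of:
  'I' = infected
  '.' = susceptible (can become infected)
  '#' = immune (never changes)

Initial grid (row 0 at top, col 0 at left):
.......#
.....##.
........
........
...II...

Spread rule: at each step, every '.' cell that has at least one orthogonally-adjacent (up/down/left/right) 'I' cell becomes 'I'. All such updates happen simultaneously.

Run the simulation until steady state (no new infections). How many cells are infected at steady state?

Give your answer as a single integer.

Step 0 (initial): 2 infected
Step 1: +4 new -> 6 infected
Step 2: +6 new -> 12 infected
Step 3: +8 new -> 20 infected
Step 4: +7 new -> 27 infected
Step 5: +5 new -> 32 infected
Step 6: +4 new -> 36 infected
Step 7: +1 new -> 37 infected
Step 8: +0 new -> 37 infected

Answer: 37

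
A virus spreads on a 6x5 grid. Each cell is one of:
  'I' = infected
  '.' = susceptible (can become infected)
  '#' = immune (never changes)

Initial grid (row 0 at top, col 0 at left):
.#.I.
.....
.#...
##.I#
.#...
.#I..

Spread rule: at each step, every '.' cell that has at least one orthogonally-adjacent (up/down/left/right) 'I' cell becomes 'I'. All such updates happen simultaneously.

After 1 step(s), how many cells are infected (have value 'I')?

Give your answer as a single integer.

Answer: 11

Derivation:
Step 0 (initial): 3 infected
Step 1: +8 new -> 11 infected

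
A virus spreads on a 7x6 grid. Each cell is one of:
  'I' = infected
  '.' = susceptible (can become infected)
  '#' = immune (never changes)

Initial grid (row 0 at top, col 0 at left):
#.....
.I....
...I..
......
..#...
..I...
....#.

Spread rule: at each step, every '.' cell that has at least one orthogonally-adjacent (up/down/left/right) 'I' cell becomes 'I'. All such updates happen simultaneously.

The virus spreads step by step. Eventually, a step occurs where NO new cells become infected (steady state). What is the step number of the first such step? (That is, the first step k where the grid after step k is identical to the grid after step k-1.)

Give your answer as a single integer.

Step 0 (initial): 3 infected
Step 1: +11 new -> 14 infected
Step 2: +14 new -> 28 infected
Step 3: +8 new -> 36 infected
Step 4: +3 new -> 39 infected
Step 5: +0 new -> 39 infected

Answer: 5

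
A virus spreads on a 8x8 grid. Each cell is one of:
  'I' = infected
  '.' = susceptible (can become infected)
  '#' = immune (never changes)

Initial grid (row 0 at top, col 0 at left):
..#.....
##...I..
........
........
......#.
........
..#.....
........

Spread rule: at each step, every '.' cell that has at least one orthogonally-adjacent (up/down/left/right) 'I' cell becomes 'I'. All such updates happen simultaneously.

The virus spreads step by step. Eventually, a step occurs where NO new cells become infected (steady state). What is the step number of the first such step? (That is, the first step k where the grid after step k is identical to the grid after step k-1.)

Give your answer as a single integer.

Answer: 12

Derivation:
Step 0 (initial): 1 infected
Step 1: +4 new -> 5 infected
Step 2: +7 new -> 12 infected
Step 3: +8 new -> 20 infected
Step 4: +5 new -> 25 infected
Step 5: +7 new -> 32 infected
Step 6: +8 new -> 40 infected
Step 7: +7 new -> 47 infected
Step 8: +4 new -> 51 infected
Step 9: +3 new -> 54 infected
Step 10: +2 new -> 56 infected
Step 11: +1 new -> 57 infected
Step 12: +0 new -> 57 infected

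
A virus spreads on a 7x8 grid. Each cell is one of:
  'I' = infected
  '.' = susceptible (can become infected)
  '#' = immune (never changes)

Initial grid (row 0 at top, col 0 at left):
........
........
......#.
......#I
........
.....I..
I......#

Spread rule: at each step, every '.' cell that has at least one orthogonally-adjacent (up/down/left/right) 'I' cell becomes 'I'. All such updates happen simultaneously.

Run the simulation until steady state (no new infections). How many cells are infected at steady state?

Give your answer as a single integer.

Answer: 53

Derivation:
Step 0 (initial): 3 infected
Step 1: +8 new -> 11 infected
Step 2: +11 new -> 22 infected
Step 3: +9 new -> 31 infected
Step 4: +7 new -> 38 infected
Step 5: +6 new -> 44 infected
Step 6: +5 new -> 49 infected
Step 7: +3 new -> 52 infected
Step 8: +1 new -> 53 infected
Step 9: +0 new -> 53 infected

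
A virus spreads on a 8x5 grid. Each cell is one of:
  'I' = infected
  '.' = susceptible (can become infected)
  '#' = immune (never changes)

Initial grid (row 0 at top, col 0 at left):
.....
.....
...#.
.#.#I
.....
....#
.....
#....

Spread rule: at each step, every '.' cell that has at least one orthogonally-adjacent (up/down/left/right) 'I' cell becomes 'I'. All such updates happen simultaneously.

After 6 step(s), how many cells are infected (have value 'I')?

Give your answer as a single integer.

Answer: 31

Derivation:
Step 0 (initial): 1 infected
Step 1: +2 new -> 3 infected
Step 2: +2 new -> 5 infected
Step 3: +4 new -> 9 infected
Step 4: +6 new -> 15 infected
Step 5: +8 new -> 23 infected
Step 6: +8 new -> 31 infected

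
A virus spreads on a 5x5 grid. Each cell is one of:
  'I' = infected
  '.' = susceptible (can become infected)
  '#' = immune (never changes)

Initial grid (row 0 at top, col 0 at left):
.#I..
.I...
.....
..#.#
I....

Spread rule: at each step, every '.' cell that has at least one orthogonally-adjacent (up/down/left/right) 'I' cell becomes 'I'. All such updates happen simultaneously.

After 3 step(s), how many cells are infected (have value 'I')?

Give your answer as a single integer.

Step 0 (initial): 3 infected
Step 1: +6 new -> 9 infected
Step 2: +7 new -> 16 infected
Step 3: +3 new -> 19 infected

Answer: 19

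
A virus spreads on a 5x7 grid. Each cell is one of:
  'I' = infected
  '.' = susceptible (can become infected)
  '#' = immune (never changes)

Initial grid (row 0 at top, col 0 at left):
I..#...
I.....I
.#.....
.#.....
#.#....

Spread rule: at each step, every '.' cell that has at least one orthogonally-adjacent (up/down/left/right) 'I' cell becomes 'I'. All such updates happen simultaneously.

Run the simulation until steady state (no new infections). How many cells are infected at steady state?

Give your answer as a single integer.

Step 0 (initial): 3 infected
Step 1: +6 new -> 9 infected
Step 2: +7 new -> 16 infected
Step 3: +6 new -> 22 infected
Step 4: +4 new -> 26 infected
Step 5: +2 new -> 28 infected
Step 6: +1 new -> 29 infected
Step 7: +0 new -> 29 infected

Answer: 29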